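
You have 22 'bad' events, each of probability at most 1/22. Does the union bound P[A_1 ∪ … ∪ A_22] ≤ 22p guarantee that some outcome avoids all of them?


Union bound: P[∪_{i=1}^{22} A_i] ≤ Σ_i P[A_i] ≤ 22·p = 22·(1/22) = 1.
Numerically: 1 ≈ 1.00000.
Is 1 < 1? NO.
Since the bound 1 is ≥ 1, the union bound is uninformative here; it does NOT by itself certify existence.

22·p = 1 ≈ 1.00000; existence NOT certified by the union bound.


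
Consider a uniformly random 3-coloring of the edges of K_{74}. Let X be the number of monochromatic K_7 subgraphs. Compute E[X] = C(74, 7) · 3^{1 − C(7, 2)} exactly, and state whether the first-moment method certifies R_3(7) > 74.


E[X] = C(74, 7) · 3^{1 − 21} = 1799579064 · 3^{−20} = 1799579064/3486784401.
As a reduced fraction: E[X] = 599859688/1162261467 ≈ 0.5161142.
Is E[X] < 1? YES.
Since E[X] < 1, there exists a 3-coloring of K_{74} with no monochromatic K_7; hence R_3(7) > 74.

E[X] = 599859688/1162261467 ≈ 0.5161142; E[X] < 1, so R_3(7) > 74.


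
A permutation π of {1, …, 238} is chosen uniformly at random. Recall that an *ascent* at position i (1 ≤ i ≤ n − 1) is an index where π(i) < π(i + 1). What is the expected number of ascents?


Write X = Σ X_I over i = 1, …, 237, with X_I the indicator of one ascent.
There are 237 indicators.
For each fixed i, the pair (π(i), π(i+1)) is a uniformly random ordered pair of distinct values from {1, …, 238}; by symmetry P[π(i) < π(i+1)] = 1/2.
By linearity: E[X] = 237 · (1/2) = (238 − 1) · (1/2) = 237/2 ≈ 118.500000.

E[X] = 237/2 = 118.500000.


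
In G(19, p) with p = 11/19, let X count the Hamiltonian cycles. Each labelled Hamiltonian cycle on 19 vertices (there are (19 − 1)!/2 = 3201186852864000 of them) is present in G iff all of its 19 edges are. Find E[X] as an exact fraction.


K_19 has (19 − 1)!/2 = 3201186852864000 labelled Hamiltonian cycles.
For each such Hamiltonian cycle H, let X_H = 1 if all 19 edges of H are present in G. Then P[X_H = 1] = p^{19} = (11/19)^{19} = 61159090448414546291/1978419655660313589123979.
Summing the indicators: E[X] = Σ_H E[X_H] = 3201186852864000 · p^{19} = 3201186852864000 · 61159090448414546291/1978419655660313589123979 = 195781676276584883979724733927424000/1978419655660313589123979.
Numerically: E[X] ≈ 9.89586e+10.

E[X] = 3201186852864000 · (11/19)^{19} = 195781676276584883979724733927424000/1978419655660313589123979 ≈ 9.89586e+10.


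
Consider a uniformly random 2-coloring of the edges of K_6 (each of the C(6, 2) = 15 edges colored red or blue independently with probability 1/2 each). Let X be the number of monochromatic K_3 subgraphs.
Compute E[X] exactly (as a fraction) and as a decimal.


Let X = Σ_S X_S over the C(6, 3) = 20 subsets S of size 3, where X_S = 1 if the K_3 on S is monochromatic.
For a fixed S, the K_3 on S has C(3, 2) = 3 edges. P[all 3 edges red] = (1/2)^3, and likewise for blue, so P[monochromatic] = 2·(1/2)^3 = 2^{1 − 3} = 1/4.
By linearity of expectation: E[X] = C(6, 3) · 2^{1 − 3} = 20 · 1/4 = 5.
Numerically: E[X] ≈ 5.000.

E[X] = C(6,3)·2^(1−C(3,2)) = 5 ≈ 5.000.


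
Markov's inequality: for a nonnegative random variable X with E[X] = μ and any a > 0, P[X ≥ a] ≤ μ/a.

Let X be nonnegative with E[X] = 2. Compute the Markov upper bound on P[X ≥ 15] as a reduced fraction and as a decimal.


μ = E[X] = 2, a = 15.
Markov: P[X ≥ 15] ≤ μ/a = (2)/15 = 2/15.
Numerically: ≈ 0.133333.
(Since a = 15 > μ = 2.000000, the bound 2/15 is < 1 and informative.)

P[X ≥ 15] ≤ 2/15 ≈ 0.133333.


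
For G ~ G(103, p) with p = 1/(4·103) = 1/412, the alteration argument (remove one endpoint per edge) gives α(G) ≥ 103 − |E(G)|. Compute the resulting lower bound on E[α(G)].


E[|E(G)|] = C(103, 2)·p = 5253 · (1/412) = 51/4.
E[α(G)] ≥ n − E[|E(G)|] = 103 − 51/4 = 361/4.
Numerically: ≈ 90.250000.
(This is only a lower bound; the true E[α(G)] may be larger.)

E[α(G)] ≥ 361/4 ≈ 90.250000.


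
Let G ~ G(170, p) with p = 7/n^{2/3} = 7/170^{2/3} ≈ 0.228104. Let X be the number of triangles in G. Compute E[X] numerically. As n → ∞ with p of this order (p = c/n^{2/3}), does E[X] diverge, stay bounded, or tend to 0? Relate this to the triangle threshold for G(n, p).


Number of potential triangles: C(170, 3) = 804440.
Each occurs with probability p³ ≈ (0.228104)³ ≈ 1.18685121e-02.
By linearity: E[X] = C(170, 3)·p³ ≈ 804440 · 1.18685121e-02 ≈ 9547.505882.
Since α = 2/3 < 1, p = c/n^{2/3} ≫ 1/n is above the triangle threshold p ~ 1/n. Asymptotically E[X] ~ (c³/6)·n^{3(1−α)} = (7³/6)·n^{1} → ∞; triangles are abundant w.h.p.

E[X] ≈ 9547.505882; in regime p = Θ(1/n^{2/3}) E[X] diverges (above the triangle threshold p ~ 1/n).


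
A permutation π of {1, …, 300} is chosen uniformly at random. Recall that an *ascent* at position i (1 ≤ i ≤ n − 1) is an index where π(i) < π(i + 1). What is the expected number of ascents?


Write X = Σ X_I over i = 1, …, 299, with X_I the indicator of one ascent.
There are 299 indicators.
For each fixed i, the pair (π(i), π(i+1)) is a uniformly random ordered pair of distinct values from {1, …, 300}; by symmetry P[π(i) < π(i+1)] = 1/2.
By linearity: E[X] = 299 · (1/2) = (300 − 1) · (1/2) = 299/2 ≈ 149.5000.

E[X] = 299/2 = 149.5000.


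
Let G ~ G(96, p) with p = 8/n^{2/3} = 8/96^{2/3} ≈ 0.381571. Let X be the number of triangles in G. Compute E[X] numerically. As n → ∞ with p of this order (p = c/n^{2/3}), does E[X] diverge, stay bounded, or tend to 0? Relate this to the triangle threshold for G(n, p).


Number of potential triangles: C(96, 3) = 142880.
Each occurs with probability p³ ≈ (0.381571)³ ≈ 5.55555556e-02.
By linearity: E[X] = C(96, 3)·p³ ≈ 142880 · 5.55555556e-02 ≈ 7937.777778.
Since α = 2/3 < 1, p = c/n^{2/3} ≫ 1/n is above the triangle threshold p ~ 1/n. Asymptotically E[X] ~ (c³/6)·n^{3(1−α)} = (8³/6)·n^{1} → ∞; triangles are abundant w.h.p.

E[X] ≈ 7937.777778; in regime p = Θ(1/n^{2/3}) E[X] diverges (above the triangle threshold p ~ 1/n).


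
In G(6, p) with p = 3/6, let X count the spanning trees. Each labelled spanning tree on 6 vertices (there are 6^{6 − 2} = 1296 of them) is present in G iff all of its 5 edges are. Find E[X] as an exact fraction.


K_6 has 6^{6 − 2} = 1296 labelled spanning trees.
For each such spanning tree H, let X_H = 1 if all 5 edges of H are present in G. Then P[X_H = 1] = p^{5} = (1/2)^{5} = 1/32.
Summing the indicators: E[X] = Σ_H E[X_H] = 1296 · p^{5} = 1296 · 1/32 = 81/2.
Numerically: E[X] ≈ 40.5.

E[X] = 1296 · (1/2)^{5} = 81/2 ≈ 40.5.


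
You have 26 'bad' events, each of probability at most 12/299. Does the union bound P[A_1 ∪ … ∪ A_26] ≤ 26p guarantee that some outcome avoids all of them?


Union bound: P[∪_{i=1}^{26} A_i] ≤ Σ_i P[A_i] ≤ 26·p = 26·(12/299) = 24/23.
Numerically: 24/23 ≈ 1.0435.
Is 24/23 < 1? NO.
Since the bound 24/23 is ≥ 1, the union bound is uninformative here; it does NOT by itself certify existence.

26·p = 24/23 ≈ 1.0435; existence NOT certified by the union bound.


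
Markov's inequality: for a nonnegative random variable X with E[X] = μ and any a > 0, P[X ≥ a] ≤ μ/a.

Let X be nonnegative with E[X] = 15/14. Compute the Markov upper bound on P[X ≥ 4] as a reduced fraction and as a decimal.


μ = E[X] = 15/14, a = 4.
Markov: P[X ≥ 4] ≤ μ/a = (15/14)/4 = 15/56.
Numerically: ≈ 0.267857.
(Since a = 4 > μ = 1.071429, the bound 15/56 is < 1 and informative.)

P[X ≥ 4] ≤ 15/56 ≈ 0.267857.


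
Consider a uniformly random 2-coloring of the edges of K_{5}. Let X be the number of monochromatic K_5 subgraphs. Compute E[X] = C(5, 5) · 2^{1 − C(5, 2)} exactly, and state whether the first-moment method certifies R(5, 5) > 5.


E[X] = C(5, 5) · 2^{1 − 10} = 1 · 2^{−9} = 1/512.
As a reduced fraction: E[X] = 1/512 ≈ 0.00195.
Is E[X] < 1? YES.
Since E[X] < 1, there exists a 2-coloring of K_{5} with no monochromatic K_5; hence R(5, 5) > 5.

E[X] = 1/512 ≈ 0.00195; E[X] < 1, so R(5, 5) > 5.


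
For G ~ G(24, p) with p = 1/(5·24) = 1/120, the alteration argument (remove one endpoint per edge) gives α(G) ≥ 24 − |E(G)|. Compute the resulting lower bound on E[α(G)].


E[|E(G)|] = C(24, 2)·p = 276 · (1/120) = 23/10.
E[α(G)] ≥ n − E[|E(G)|] = 24 − 23/10 = 217/10.
Numerically: ≈ 21.70000.
(This is only a lower bound; the true E[α(G)] may be larger.)

E[α(G)] ≥ 217/10 ≈ 21.70000.


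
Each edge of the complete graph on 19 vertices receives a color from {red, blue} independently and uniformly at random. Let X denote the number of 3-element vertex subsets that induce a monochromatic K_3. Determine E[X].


Let X = Σ_S X_S over the C(19, 3) = 969 subsets S of size 3, where X_S = 1 if the K_3 on S is monochromatic.
For a fixed S, the K_3 on S has C(3, 2) = 3 edges. P[all 3 edges red] = (1/2)^3, and likewise for blue, so P[monochromatic] = 2·(1/2)^3 = 2^{1 − 3} = 1/4.
By linearity of expectation: E[X] = C(19, 3) · 2^{1 − 3} = 969 · 1/4 = 969/4.
Numerically: E[X] ≈ 242.25000.

E[X] = C(19,3)·2^(1−C(3,2)) = 969/4 ≈ 242.25000.


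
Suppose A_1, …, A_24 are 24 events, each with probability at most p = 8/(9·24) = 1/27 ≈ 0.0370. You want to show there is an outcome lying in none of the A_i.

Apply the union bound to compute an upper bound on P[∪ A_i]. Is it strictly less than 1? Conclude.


Union bound: P[∪_{i=1}^{24} A_i] ≤ Σ_i P[A_i] ≤ 24·p = 24·(1/27) = 8/9.
Numerically: 8/9 ≈ 0.8889.
Is 8/9 < 1? YES.
Since P[∪ A_i] ≤ 8/9 < 1, the complement has P[∩ A_i^c] ≥ 1 − 8/9 = 1/9 > 0, so some outcome avoids every A_i.

24·p = 8/9 ≈ 0.8889; existence CERTIFIED by the union bound.


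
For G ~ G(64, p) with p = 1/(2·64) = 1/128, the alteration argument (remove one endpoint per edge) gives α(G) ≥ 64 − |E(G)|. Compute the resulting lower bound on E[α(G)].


E[|E(G)|] = C(64, 2)·p = 2016 · (1/128) = 63/4.
E[α(G)] ≥ n − E[|E(G)|] = 64 − 63/4 = 193/4.
Numerically: ≈ 48.25000.
(This is only a lower bound; the true E[α(G)] may be larger.)

E[α(G)] ≥ 193/4 ≈ 48.25000.


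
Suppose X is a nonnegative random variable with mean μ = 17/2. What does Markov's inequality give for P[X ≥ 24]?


μ = E[X] = 17/2, a = 24.
Markov: P[X ≥ 24] ≤ μ/a = (17/2)/24 = 17/48.
Numerically: ≈ 0.3542.
(Since a = 24 > μ = 8.5000, the bound 17/48 is < 1 and informative.)

P[X ≥ 24] ≤ 17/48 ≈ 0.3542.


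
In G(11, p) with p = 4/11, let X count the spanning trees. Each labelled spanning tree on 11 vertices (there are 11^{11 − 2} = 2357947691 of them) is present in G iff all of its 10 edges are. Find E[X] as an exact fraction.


K_11 has 11^{11 − 2} = 2357947691 labelled spanning trees.
For each such spanning tree H, let X_H = 1 if all 10 edges of H are present in G. Then P[X_H = 1] = p^{10} = (4/11)^{10} = 1048576/25937424601.
By linearity of expectation: E[X] = Σ_H E[X_H] = 2357947691 · p^{10} = 2357947691 · 1048576/25937424601 = 1048576/11.
Numerically: E[X] ≈ 95325.1.

E[X] = 2357947691 · (4/11)^{10} = 1048576/11 ≈ 95325.1.


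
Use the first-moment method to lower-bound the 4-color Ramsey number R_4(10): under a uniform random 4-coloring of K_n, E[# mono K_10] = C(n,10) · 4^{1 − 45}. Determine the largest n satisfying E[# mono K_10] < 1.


We need C(n, 10) · 4^{1 − 45} < 1, i.e. C(n, 10) < 4^{45 − 1} = 309485009821345068724781056.
Check values of n near the boundary:
  n = 2021: C(2021, 10) = 306347841644770462864800616; 306347841644770462864800616 < 309485009821345068724781056? YES
  n = 2022: C(2022, 10) = 307870445231474093395937796; 307870445231474093395937796 < 309485009821345068724781056? YES
  n = 2023: C(2023, 10) = 309399856285778485315440716; 309399856285778485315440716 < 309485009821345068724781056? YES
  n = 2024: C(2024, 10) = 310936101848269937576192656; 310936101848269937576192656 < 309485009821345068724781056? NO
  n = 2025: C(2025, 10) = 312479209053472269772600560; 312479209053472269772600560 < 309485009821345068724781056? NO
The largest n with C(n, 10) < 309485009821345068724781056 is n = 2023 (where E[X] = 77349964071444621328860179/77371252455336267181195264 ≈ 0.999725). Hence R_4(10) > 2023, i.e. R_4(10) ≥ 2024.

Largest n = 2023; hence R_4(10) > 2023.


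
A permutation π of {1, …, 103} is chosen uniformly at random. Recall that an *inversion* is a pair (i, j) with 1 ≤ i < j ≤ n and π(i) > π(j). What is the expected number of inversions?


Write X = Σ X_I over the C(103, 2) = 5253 pairs i < j, with X_I the indicator of one inversion.
There are 5253 indicators.
For each fixed pair i < j, the values π(i) and π(j) are two distinct elements of {1, …, 103} in uniformly random order; by symmetry P[π(i) > π(j)] = 1/2.
By linearity: E[X] = 5253 · (1/2) = C(103, 2) · (1/2) = 5253/2 = 5253/2 ≈ 2626.500000.

E[X] = 5253/2 = 2626.500000.


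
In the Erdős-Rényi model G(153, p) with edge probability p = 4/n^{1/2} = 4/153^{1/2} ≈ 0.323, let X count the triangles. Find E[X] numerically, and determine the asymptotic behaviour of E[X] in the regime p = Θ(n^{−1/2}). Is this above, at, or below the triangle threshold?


Number of potential triangles: C(153, 3) = 585276.
Each occurs with probability p³ ≈ (0.323)³ ≈ 3.38176e-02.
By linearity: E[X] = C(153, 3)·p³ ≈ 585276 · 3.38176e-02 ≈ 19792.632.
Since α = 1/2 < 1, p = c/n^{1/2} ≫ 1/n is above the triangle threshold p ~ 1/n. Asymptotically E[X] ~ (c³/6)·n^{3(1−α)} = (4³/6)·n^{1.5} → ∞; triangles are abundant w.h.p.

E[X] ≈ 19792.632; in regime p = Θ(1/n^{1/2}) E[X] diverges (above the triangle threshold p ~ 1/n).


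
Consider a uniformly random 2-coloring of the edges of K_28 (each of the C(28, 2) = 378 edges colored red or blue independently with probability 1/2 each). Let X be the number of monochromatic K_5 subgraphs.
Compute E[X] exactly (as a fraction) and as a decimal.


Let X = Σ_S X_S over the C(28, 5) = 98280 subsets S of size 5, where X_S = 1 if the K_5 on S is monochromatic.
For a fixed S, the K_5 on S has C(5, 2) = 10 edges. P[all 10 edges red] = (1/2)^10, and likewise for blue, so P[monochromatic] = 2·(1/2)^10 = 2^{1 − 10} = 1/512.
Summing: E[X] = C(28, 5) · 2^{1 − 10} = 98280 · 1/512 = 12285/64.
Numerically: E[X] ≈ 191.953125.

E[X] = C(28,5)·2^(1−C(5,2)) = 12285/64 ≈ 191.953125.


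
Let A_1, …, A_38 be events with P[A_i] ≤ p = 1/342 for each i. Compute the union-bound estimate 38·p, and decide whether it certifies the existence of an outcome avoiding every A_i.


Union bound: P[∪_{i=1}^{38} A_i] ≤ Σ_i P[A_i] ≤ 38·p = 38·(1/342) = 1/9.
Numerically: 1/9 ≈ 0.11111.
Is 1/9 < 1? YES.
Since P[∪ A_i] ≤ 1/9 < 1, the complement has P[∩ A_i^c] ≥ 1 − 1/9 = 8/9 > 0, so some outcome avoids every A_i.

38·p = 1/9 ≈ 0.11111; existence CERTIFIED by the union bound.


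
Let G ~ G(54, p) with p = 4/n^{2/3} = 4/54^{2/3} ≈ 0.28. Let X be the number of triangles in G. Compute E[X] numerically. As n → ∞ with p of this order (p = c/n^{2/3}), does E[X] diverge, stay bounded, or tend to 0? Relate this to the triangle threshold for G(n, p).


Number of potential triangles: C(54, 3) = 24804.
Each occurs with probability p³ ≈ (0.28)³ ≈ 2.19479e-02.
By linearity: E[X] = C(54, 3)·p³ ≈ 24804 · 2.19479e-02 ≈ 544.395.
Since α = 2/3 < 1, p = c/n^{2/3} ≫ 1/n is above the triangle threshold p ~ 1/n. Asymptotically E[X] ~ (c³/6)·n^{3(1−α)} = (4³/6)·n^{1} → ∞; triangles are abundant w.h.p.

E[X] ≈ 544.395; in regime p = Θ(1/n^{2/3}) E[X] diverges (above the triangle threshold p ~ 1/n).


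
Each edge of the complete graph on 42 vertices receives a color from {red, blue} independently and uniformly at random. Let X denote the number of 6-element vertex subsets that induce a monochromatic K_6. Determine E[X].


Let X = Σ_S X_S over the C(42, 6) = 5245786 subsets S of size 6, where X_S = 1 if the K_6 on S is monochromatic.
For a fixed S, the K_6 on S has C(6, 2) = 15 edges. P[all 15 edges red] = (1/2)^15, and likewise for blue, so P[monochromatic] = 2·(1/2)^15 = 2^{1 − 15} = 1/16384.
Summing: E[X] = C(42, 6) · 2^{1 − 15} = 5245786 · 1/16384 = 2622893/8192.
Numerically: E[X] ≈ 320.177.

E[X] = C(42,6)·2^(1−C(6,2)) = 2622893/8192 ≈ 320.177.


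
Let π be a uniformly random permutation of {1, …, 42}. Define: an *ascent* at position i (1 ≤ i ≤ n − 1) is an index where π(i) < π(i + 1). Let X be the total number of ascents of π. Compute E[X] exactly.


Write X = Σ X_I over i = 1, …, 41, with X_I the indicator of one ascent.
There are 41 indicators.
For each fixed i, the pair (π(i), π(i+1)) is a uniformly random ordered pair of distinct values from {1, …, 42}; by symmetry P[π(i) < π(i+1)] = 1/2.
By linearity: E[X] = 41 · (1/2) = (42 − 1) · (1/2) = 41/2 ≈ 20.5000.

E[X] = 41/2 = 20.5000.


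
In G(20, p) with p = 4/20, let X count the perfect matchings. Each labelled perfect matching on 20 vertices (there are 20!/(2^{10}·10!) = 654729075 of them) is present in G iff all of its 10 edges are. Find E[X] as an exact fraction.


K_20 has 20!/(2^{10}·10!) = 654729075 labelled perfect matchings.
For each such perfect matching H, let X_H = 1 if all 10 edges of H are present in G. Then P[X_H = 1] = p^{10} = (1/5)^{10} = 1/9765625.
By linearity of expectation: E[X] = Σ_H E[X_H] = 654729075 · p^{10} = 654729075 · 1/9765625 = 26189163/390625.
Numerically: E[X] ≈ 67.04.

E[X] = 654729075 · (1/5)^{10} = 26189163/390625 ≈ 67.04.


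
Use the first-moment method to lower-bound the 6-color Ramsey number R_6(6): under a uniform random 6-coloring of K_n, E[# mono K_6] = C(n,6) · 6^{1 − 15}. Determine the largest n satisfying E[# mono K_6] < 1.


We need C(n, 6) · 6^{1 − 15} < 1, i.e. C(n, 6) < 6^{15 − 1} = 78364164096.
Check values of n near the boundary:
  n = 195: C(195, 6) = 70656049360; 70656049360 < 78364164096? YES
  n = 196: C(196, 6) = 72887293024; 72887293024 < 78364164096? YES
  n = 197: C(197, 6) = 75176946208; 75176946208 < 78364164096? YES
  n = 198: C(198, 6) = 77526225777; 77526225777 < 78364164096? YES
  n = 199: C(199, 6) = 79936367511; 79936367511 < 78364164096? NO
  n = 200: C(200, 6) = 82408626300; 82408626300 < 78364164096? NO
The largest n with C(n, 6) < 78364164096 is n = 198 (where E[X] = 25842075259/26121388032 ≈ 0.989307). Hence R_6(6) > 198, i.e. R_6(6) ≥ 199.

Largest n = 198; hence R_6(6) > 198.


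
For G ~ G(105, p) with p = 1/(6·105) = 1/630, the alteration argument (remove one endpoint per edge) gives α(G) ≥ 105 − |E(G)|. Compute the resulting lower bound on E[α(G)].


E[|E(G)|] = C(105, 2)·p = 5460 · (1/630) = 26/3.
E[α(G)] ≥ n − E[|E(G)|] = 105 − 26/3 = 289/3.
Numerically: ≈ 96.33333.
(This is only a lower bound; the true E[α(G)] may be larger.)

E[α(G)] ≥ 289/3 ≈ 96.33333.


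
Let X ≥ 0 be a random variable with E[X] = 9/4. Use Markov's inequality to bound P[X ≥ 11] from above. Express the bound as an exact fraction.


μ = E[X] = 9/4, a = 11.
Markov: P[X ≥ 11] ≤ μ/a = (9/4)/11 = 9/44.
Numerically: ≈ 0.204545.
(Since a = 11 > μ = 2.250000, the bound 9/44 is < 1 and informative.)

P[X ≥ 11] ≤ 9/44 ≈ 0.204545.


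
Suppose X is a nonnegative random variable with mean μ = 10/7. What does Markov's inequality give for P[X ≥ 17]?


μ = E[X] = 10/7, a = 17.
Markov: P[X ≥ 17] ≤ μ/a = (10/7)/17 = 10/119.
Numerically: ≈ 0.084.
(Since a = 17 > μ = 1.429, the bound 10/119 is < 1 and informative.)

P[X ≥ 17] ≤ 10/119 ≈ 0.084.


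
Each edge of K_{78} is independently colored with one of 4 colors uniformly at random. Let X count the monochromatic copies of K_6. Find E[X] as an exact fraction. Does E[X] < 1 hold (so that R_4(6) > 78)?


E[X] = C(78, 6) · 4^{1 − 15} = 256851595 · 4^{−14} = 256851595/268435456.
As a reduced fraction: E[X] = 256851595/268435456 ≈ 0.9568.
Is E[X] < 1? YES.
Since E[X] < 1, there exists a 4-coloring of K_{78} with no monochromatic K_6; hence R_4(6) > 78.

E[X] = 256851595/268435456 ≈ 0.9568; E[X] < 1, so R_4(6) > 78.


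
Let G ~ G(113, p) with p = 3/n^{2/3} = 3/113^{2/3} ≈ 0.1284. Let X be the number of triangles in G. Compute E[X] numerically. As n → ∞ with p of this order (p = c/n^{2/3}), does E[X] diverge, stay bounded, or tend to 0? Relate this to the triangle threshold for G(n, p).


Number of potential triangles: C(113, 3) = 234136.
Each occurs with probability p³ ≈ (0.1284)³ ≈ 2.114496e-03.
By linearity: E[X] = C(113, 3)·p³ ≈ 234136 · 2.114496e-03 ≈ 495.0796.
Since α = 2/3 < 1, p = c/n^{2/3} ≫ 1/n is above the triangle threshold p ~ 1/n. Asymptotically E[X] ~ (c³/6)·n^{3(1−α)} = (3³/6)·n^{1} → ∞; triangles are abundant w.h.p.

E[X] ≈ 495.0796; in regime p = Θ(1/n^{2/3}) E[X] diverges (above the triangle threshold p ~ 1/n).


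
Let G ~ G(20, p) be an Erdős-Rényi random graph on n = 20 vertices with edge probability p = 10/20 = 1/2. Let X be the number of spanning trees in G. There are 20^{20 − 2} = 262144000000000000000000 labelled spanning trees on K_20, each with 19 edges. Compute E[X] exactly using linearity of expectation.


K_20 has 20^{20 − 2} = 262144000000000000000000 labelled spanning trees.
For each such spanning tree H, let X_H = 1 if all 19 edges of H are present in G. Then P[X_H = 1] = p^{19} = (1/2)^{19} = 1/524288.
Summing the indicators: E[X] = Σ_H E[X_H] = 262144000000000000000000 · p^{19} = 262144000000000000000000 · 1/524288 = 500000000000000000.
Numerically: E[X] ≈ 5e+17.

E[X] = 262144000000000000000000 · (1/2)^{19} = 500000000000000000 ≈ 5e+17.


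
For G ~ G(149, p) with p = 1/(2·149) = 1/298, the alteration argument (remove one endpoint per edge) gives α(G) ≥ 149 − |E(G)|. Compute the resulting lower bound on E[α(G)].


E[|E(G)|] = C(149, 2)·p = 11026 · (1/298) = 37.
E[α(G)] ≥ n − E[|E(G)|] = 149 − 37 = 112.
Numerically: ≈ 112.00000.
(This is only a lower bound; the true E[α(G)] may be larger.)

E[α(G)] ≥ 112 ≈ 112.00000.


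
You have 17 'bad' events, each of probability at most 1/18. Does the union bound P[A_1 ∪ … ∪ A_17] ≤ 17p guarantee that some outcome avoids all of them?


Union bound: P[∪_{i=1}^{17} A_i] ≤ Σ_i P[A_i] ≤ 17·p = 17·(1/18) = 17/18.
Numerically: 17/18 ≈ 0.9444.
Is 17/18 < 1? YES.
Since P[∪ A_i] ≤ 17/18 < 1, the complement has P[∩ A_i^c] ≥ 1 − 17/18 = 1/18 > 0, so some outcome avoids every A_i.

17·p = 17/18 ≈ 0.9444; existence CERTIFIED by the union bound.


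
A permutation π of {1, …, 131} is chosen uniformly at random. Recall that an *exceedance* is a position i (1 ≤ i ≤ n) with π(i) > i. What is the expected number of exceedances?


Write X = Σ_{i=1}^{131} X_i, where X_i = 1_{π(i) > i}.
For each fixed i, π(i) is uniform over {1, …, 131} (marginal of a uniform permutation), so P[π(i) > i] = (n − i)/n. Summing: Σ_{i=1}^{131} (n − i)/n = (0 + 1 + … + 130)/131 = 131(131 − 1)/(2·131) = (131 − 1)/2.
Hence E[X] = Σ_{i=1}^{131} (131 − i)/131 = 65 ≈ 65.00000.

E[X] = 65 = 65.00000.


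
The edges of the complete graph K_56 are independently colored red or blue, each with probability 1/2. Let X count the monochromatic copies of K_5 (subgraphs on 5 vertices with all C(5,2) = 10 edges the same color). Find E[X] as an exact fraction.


Let X = Σ_S X_S over the C(56, 5) = 3819816 subsets S of size 5, where X_S = 1 if the K_5 on S is monochromatic.
For a fixed S, the K_5 on S has C(5, 2) = 10 edges. P[all 10 edges red] = (1/2)^10, and likewise for blue, so P[monochromatic] = 2·(1/2)^10 = 2^{1 − 10} = 1/512.
By linearity of expectation: E[X] = C(56, 5) · 2^{1 − 10} = 3819816 · 1/512 = 477477/64.
Numerically: E[X] ≈ 7460.5781.

E[X] = C(56,5)·2^(1−C(5,2)) = 477477/64 ≈ 7460.5781.


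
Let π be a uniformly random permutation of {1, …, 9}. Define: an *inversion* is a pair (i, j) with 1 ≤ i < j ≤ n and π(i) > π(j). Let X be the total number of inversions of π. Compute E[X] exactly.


Write X = Σ X_I over the C(9, 2) = 36 pairs i < j, with X_I the indicator of one inversion.
There are 36 indicators.
For each fixed pair i < j, the values π(i) and π(j) are two distinct elements of {1, …, 9} in uniformly random order; by symmetry P[π(i) > π(j)] = 1/2.
By linearity: E[X] = 36 · (1/2) = C(9, 2) · (1/2) = 36/2 = 18 ≈ 18.000.

E[X] = 18 = 18.000.


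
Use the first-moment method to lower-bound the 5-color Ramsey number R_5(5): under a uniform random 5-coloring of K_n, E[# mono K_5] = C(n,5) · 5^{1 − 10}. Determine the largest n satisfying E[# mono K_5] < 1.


We need C(n, 5) · 5^{1 − 10} < 1, i.e. C(n, 5) < 5^{10 − 1} = 1953125.
Check values of n near the boundary:
  n = 44: C(44, 5) = 1086008; 1086008 < 1953125? YES
  n = 45: C(45, 5) = 1221759; 1221759 < 1953125? YES
  n = 46: C(46, 5) = 1370754; 1370754 < 1953125? YES
  n = 47: C(47, 5) = 1533939; 1533939 < 1953125? YES
  n = 48: C(48, 5) = 1712304; 1712304 < 1953125? YES
  n = 49: C(49, 5) = 1906884; 1906884 < 1953125? YES
  n = 50: C(50, 5) = 2118760; 2118760 < 1953125? NO
  n = 51: C(51, 5) = 2349060; 2349060 < 1953125? NO
The largest n with C(n, 5) < 1953125 is n = 49 (where E[X] = 1906884/1953125 ≈ 0.976). Hence R_5(5) > 49, i.e. R_5(5) ≥ 50.

Largest n = 49; hence R_5(5) > 49.


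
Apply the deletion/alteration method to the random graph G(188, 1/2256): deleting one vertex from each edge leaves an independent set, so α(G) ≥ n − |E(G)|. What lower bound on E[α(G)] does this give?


E[|E(G)|] = C(188, 2)·p = 17578 · (1/2256) = 187/24.
E[α(G)] ≥ n − E[|E(G)|] = 188 − 187/24 = 4325/24.
Numerically: ≈ 180.208333.
(This is only a lower bound; the true E[α(G)] may be larger.)

E[α(G)] ≥ 4325/24 ≈ 180.208333.


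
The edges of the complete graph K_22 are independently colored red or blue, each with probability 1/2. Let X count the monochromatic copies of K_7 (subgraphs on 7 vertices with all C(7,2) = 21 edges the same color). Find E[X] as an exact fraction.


Let X = Σ_S X_S over the C(22, 7) = 170544 subsets S of size 7, where X_S = 1 if the K_7 on S is monochromatic.
For a fixed S, the K_7 on S has C(7, 2) = 21 edges. P[all 21 edges red] = (1/2)^21, and likewise for blue, so P[monochromatic] = 2·(1/2)^21 = 2^{1 − 21} = 1/1048576.
By linearity: E[X] = C(22, 7) · 2^{1 − 21} = 170544 · 1/1048576 = 10659/65536.
Numerically: E[X] ≈ 0.162643.

E[X] = C(22,7)·2^(1−C(7,2)) = 10659/65536 ≈ 0.162643.


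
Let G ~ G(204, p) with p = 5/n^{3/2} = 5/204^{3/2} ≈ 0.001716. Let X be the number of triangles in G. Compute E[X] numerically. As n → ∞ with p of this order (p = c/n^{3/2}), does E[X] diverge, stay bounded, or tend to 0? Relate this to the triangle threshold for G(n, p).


Number of potential triangles: C(204, 3) = 1394204.
Each occurs with probability p³ ≈ (0.001716)³ ≈ 5.053290e-09.
By linearity: E[X] = C(204, 3)·p³ ≈ 1394204 · 5.053290e-09 ≈ 0.0070.
Since α = 3/2 > 1, p = c/n^{3/2} = o(1/n) is below the triangle threshold p ~ 1/n. Asymptotically E[X] ~ (c³/6)·n^{3(1−α)} = (5³/6)·n^{-1.5} → 0, so by Markov's inequality G has no triangles w.h.p.

E[X] ≈ 0.0070; in regime p = Θ(1/n^{3/2}) E[X] tends to 0 (below the triangle threshold p ~ 1/n).


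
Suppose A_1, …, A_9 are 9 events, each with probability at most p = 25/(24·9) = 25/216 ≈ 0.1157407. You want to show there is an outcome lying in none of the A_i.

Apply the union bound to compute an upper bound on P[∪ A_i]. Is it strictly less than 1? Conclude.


Union bound: P[∪_{i=1}^{9} A_i] ≤ Σ_i P[A_i] ≤ 9·p = 9·(25/216) = 25/24.
Numerically: 25/24 ≈ 1.0416667.
Is 25/24 < 1? NO.
Since the bound 25/24 is ≥ 1, the union bound is uninformative here; it does NOT by itself certify existence.

9·p = 25/24 ≈ 1.0416667; existence NOT certified by the union bound.


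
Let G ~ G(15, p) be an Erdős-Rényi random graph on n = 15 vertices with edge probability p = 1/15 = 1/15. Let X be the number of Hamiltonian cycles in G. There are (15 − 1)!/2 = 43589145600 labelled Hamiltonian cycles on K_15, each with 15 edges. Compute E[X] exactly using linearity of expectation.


K_15 has (15 − 1)!/2 = 43589145600 labelled Hamiltonian cycles.
For each such Hamiltonian cycle H, let X_H = 1 if all 15 edges of H are present in G. Then P[X_H = 1] = p^{15} = (1/15)^{15} = 1/437893890380859375.
Summing the indicators: E[X] = Σ_H E[X_H] = 43589145600 · p^{15} = 43589145600 · 1/437893890380859375 = 7175168/72081298828125.
Numerically: E[X] ≈ 9.95427e-08.

E[X] = 43589145600 · (1/15)^{15} = 7175168/72081298828125 ≈ 9.95427e-08.


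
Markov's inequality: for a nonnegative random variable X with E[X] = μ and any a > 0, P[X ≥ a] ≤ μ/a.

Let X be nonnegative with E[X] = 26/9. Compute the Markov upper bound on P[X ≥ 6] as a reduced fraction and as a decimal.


μ = E[X] = 26/9, a = 6.
Markov: P[X ≥ 6] ≤ μ/a = (26/9)/6 = 13/27.
Numerically: ≈ 0.481.
(Since a = 6 > μ = 2.889, the bound 13/27 is < 1 and informative.)

P[X ≥ 6] ≤ 13/27 ≈ 0.481.


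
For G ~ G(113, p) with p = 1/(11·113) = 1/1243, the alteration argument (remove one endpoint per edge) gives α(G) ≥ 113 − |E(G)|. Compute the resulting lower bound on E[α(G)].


E[|E(G)|] = C(113, 2)·p = 6328 · (1/1243) = 56/11.
E[α(G)] ≥ n − E[|E(G)|] = 113 − 56/11 = 1187/11.
Numerically: ≈ 107.909091.
(This is only a lower bound; the true E[α(G)] may be larger.)

E[α(G)] ≥ 1187/11 ≈ 107.909091.


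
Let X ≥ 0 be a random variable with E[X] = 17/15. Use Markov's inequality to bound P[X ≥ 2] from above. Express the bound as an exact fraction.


μ = E[X] = 17/15, a = 2.
Markov: P[X ≥ 2] ≤ μ/a = (17/15)/2 = 17/30.
Numerically: ≈ 0.567.
(Since a = 2 > μ = 1.133, the bound 17/30 is < 1 and informative.)

P[X ≥ 2] ≤ 17/30 ≈ 0.567.


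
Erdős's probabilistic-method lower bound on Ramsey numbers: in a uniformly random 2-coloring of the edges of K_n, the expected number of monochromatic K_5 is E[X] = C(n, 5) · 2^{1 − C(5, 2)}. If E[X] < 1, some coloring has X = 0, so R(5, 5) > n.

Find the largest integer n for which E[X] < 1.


We need C(n, 5) · 2^{1 − 10} < 1, i.e. C(n, 5) < 2^{10 − 1} = 512.
Check values of n near the boundary:
  n = 9: C(9, 5) = 126; 126 < 512? YES
  n = 10: C(10, 5) = 252; 252 < 512? YES
  n = 11: C(11, 5) = 462; 462 < 512? YES
  n = 12: C(12, 5) = 792; 792 < 512? NO
The largest n with C(n, 5) < 512 is n = 11 (where E[X] = 231/256 ≈ 0.9023438). Hence R(5, 5) > 11, i.e. R(5, 5) ≥ 12.

Largest n = 11; hence R(5, 5) > 11.


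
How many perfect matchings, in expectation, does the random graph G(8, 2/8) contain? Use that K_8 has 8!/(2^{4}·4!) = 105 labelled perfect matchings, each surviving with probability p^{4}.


K_8 has 8!/(2^{4}·4!) = 105 labelled perfect matchings.
For each such perfect matching H, let X_H = 1 if all 4 edges of H are present in G. Then P[X_H = 1] = p^{4} = (1/4)^{4} = 1/256.
By linearity: E[X] = Σ_H E[X_H] = 105 · p^{4} = 105 · 1/256 = 105/256.
Numerically: E[X] ≈ 0.41.

E[X] = 105 · (1/4)^{4} = 105/256 ≈ 0.41.


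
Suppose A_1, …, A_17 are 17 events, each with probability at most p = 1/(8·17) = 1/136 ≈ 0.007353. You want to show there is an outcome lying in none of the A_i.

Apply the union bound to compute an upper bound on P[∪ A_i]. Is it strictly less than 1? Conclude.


Union bound: P[∪_{i=1}^{17} A_i] ≤ Σ_i P[A_i] ≤ 17·p = 17·(1/136) = 1/8.
Numerically: 1/8 ≈ 0.125000.
Is 1/8 < 1? YES.
Since P[∪ A_i] ≤ 1/8 < 1, the complement has P[∩ A_i^c] ≥ 1 − 1/8 = 7/8 > 0, so some outcome avoids every A_i.

17·p = 1/8 ≈ 0.125000; existence CERTIFIED by the union bound.


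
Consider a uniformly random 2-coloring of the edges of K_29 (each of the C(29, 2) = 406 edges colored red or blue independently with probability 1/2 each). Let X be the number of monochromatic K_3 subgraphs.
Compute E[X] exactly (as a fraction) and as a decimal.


Let X = Σ_S X_S over the C(29, 3) = 3654 subsets S of size 3, where X_S = 1 if the K_3 on S is monochromatic.
For a fixed S, the K_3 on S has C(3, 2) = 3 edges. P[all 3 edges red] = (1/2)^3, and likewise for blue, so P[monochromatic] = 2·(1/2)^3 = 2^{1 − 3} = 1/4.
Summing: E[X] = C(29, 3) · 2^{1 − 3} = 3654 · 1/4 = 1827/2.
Numerically: E[X] ≈ 913.5000.

E[X] = C(29,3)·2^(1−C(3,2)) = 1827/2 ≈ 913.5000.


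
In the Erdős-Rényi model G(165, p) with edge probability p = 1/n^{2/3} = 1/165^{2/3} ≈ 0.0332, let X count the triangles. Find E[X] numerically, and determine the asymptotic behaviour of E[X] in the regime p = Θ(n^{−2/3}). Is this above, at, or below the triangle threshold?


Number of potential triangles: C(165, 3) = 735130.
Each occurs with probability p³ ≈ (0.0332)³ ≈ 3.67309e-05.
By linearity: E[X] = C(165, 3)·p³ ≈ 735130 · 3.67309e-05 ≈ 27.002.
Since α = 2/3 < 1, p = c/n^{2/3} ≫ 1/n is above the triangle threshold p ~ 1/n. Asymptotically E[X] ~ (c³/6)·n^{3(1−α)} = (1³/6)·n^{1} → ∞; triangles are abundant w.h.p.

E[X] ≈ 27.002; in regime p = Θ(1/n^{2/3}) E[X] diverges (above the triangle threshold p ~ 1/n).


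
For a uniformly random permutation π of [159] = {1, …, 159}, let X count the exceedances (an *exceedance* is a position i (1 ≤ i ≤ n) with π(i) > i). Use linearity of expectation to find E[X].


Write X = Σ_{i=1}^{159} X_i, where X_i = 1_{π(i) > i}.
For each fixed i, π(i) is uniform over {1, …, 159} (marginal of a uniform permutation), so P[π(i) > i] = (n − i)/n. Summing: Σ_{i=1}^{159} (n − i)/n = (0 + 1 + … + 158)/159 = 159(159 − 1)/(2·159) = (159 − 1)/2.
Hence E[X] = Σ_{i=1}^{159} (159 − i)/159 = 79 ≈ 79.0000.

E[X] = 79 = 79.0000.


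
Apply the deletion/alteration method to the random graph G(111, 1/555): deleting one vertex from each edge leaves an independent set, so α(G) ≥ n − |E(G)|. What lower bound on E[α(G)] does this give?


E[|E(G)|] = C(111, 2)·p = 6105 · (1/555) = 11.
E[α(G)] ≥ n − E[|E(G)|] = 111 − 11 = 100.
Numerically: ≈ 100.00000.
(This is only a lower bound; the true E[α(G)] may be larger.)

E[α(G)] ≥ 100 ≈ 100.00000.


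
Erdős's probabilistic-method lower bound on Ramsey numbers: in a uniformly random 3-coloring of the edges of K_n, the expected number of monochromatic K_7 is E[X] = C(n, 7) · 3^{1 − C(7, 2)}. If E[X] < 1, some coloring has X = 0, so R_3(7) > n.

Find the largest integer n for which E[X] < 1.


We need C(n, 7) · 3^{1 − 21} < 1, i.e. C(n, 7) < 3^{21 − 1} = 3486784401.
Check values of n near the boundary:
  n = 78: C(78, 7) = 2641902120; 2641902120 < 3486784401? YES
  n = 79: C(79, 7) = 2898753715; 2898753715 < 3486784401? YES
  n = 80: C(80, 7) = 3176716400; 3176716400 < 3486784401? YES
  n = 81: C(81, 7) = 3477216600; 3477216600 < 3486784401? YES
  n = 82: C(82, 7) = 3801756816; 3801756816 < 3486784401? NO
The largest n with C(n, 7) < 3486784401 is n = 81 (where E[X] = 42928600/43046721 ≈ 0.997256). Hence R_3(7) > 81, i.e. R_3(7) ≥ 82.

Largest n = 81; hence R_3(7) > 81.


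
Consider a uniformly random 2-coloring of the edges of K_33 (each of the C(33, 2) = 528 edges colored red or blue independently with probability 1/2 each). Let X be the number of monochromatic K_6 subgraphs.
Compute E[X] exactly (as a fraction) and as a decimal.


Let X = Σ_S X_S over the C(33, 6) = 1107568 subsets S of size 6, where X_S = 1 if the K_6 on S is monochromatic.
For a fixed S, the K_6 on S has C(6, 2) = 15 edges. P[all 15 edges red] = (1/2)^15, and likewise for blue, so P[monochromatic] = 2·(1/2)^15 = 2^{1 − 15} = 1/16384.
By linearity: E[X] = C(33, 6) · 2^{1 − 15} = 1107568 · 1/16384 = 69223/1024.
Numerically: E[X] ≈ 67.600586.

E[X] = C(33,6)·2^(1−C(6,2)) = 69223/1024 ≈ 67.600586.


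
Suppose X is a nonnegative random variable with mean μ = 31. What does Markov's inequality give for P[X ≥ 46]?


μ = E[X] = 31, a = 46.
Markov: P[X ≥ 46] ≤ μ/a = (31)/46 = 31/46.
Numerically: ≈ 0.6739.
(Since a = 46 > μ = 31.0000, the bound 31/46 is < 1 and informative.)

P[X ≥ 46] ≤ 31/46 ≈ 0.6739.


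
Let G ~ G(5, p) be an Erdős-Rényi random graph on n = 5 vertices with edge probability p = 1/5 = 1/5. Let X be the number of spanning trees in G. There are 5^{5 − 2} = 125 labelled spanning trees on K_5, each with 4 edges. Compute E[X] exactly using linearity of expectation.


K_5 has 5^{5 − 2} = 125 labelled spanning trees.
For each such spanning tree H, let X_H = 1 if all 4 edges of H are present in G. Then P[X_H = 1] = p^{4} = (1/5)^{4} = 1/625.
By linearity of expectation: E[X] = Σ_H E[X_H] = 125 · p^{4} = 125 · 1/625 = 1/5.
Numerically: E[X] ≈ 0.2.

E[X] = 125 · (1/5)^{4} = 1/5 ≈ 0.2.


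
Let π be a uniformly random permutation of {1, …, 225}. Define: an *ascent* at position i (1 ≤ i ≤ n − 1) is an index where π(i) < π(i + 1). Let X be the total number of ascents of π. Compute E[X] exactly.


Write X = Σ X_I over i = 1, …, 224, with X_I the indicator of one ascent.
There are 224 indicators.
For each fixed i, the pair (π(i), π(i+1)) is a uniformly random ordered pair of distinct values from {1, …, 225}; by symmetry P[π(i) < π(i+1)] = 1/2.
By linearity: E[X] = 224 · (1/2) = (225 − 1) · (1/2) = 112 ≈ 112.000.

E[X] = 112 = 112.000.


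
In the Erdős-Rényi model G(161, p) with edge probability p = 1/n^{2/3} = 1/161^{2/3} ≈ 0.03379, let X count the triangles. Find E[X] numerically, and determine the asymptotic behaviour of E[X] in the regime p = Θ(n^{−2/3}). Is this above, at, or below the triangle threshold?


Number of potential triangles: C(161, 3) = 682640.
Each occurs with probability p³ ≈ (0.03379)³ ≈ 3.8578759e-05.
By linearity: E[X] = C(161, 3)·p³ ≈ 682640 · 3.8578759e-05 ≈ 26.33540.
Since α = 2/3 < 1, p = c/n^{2/3} ≫ 1/n is above the triangle threshold p ~ 1/n. Asymptotically E[X] ~ (c³/6)·n^{3(1−α)} = (1³/6)·n^{1} → ∞; triangles are abundant w.h.p.

E[X] ≈ 26.33540; in regime p = Θ(1/n^{2/3}) E[X] diverges (above the triangle threshold p ~ 1/n).


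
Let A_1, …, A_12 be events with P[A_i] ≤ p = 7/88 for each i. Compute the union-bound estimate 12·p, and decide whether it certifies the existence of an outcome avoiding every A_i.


Union bound: P[∪_{i=1}^{12} A_i] ≤ Σ_i P[A_i] ≤ 12·p = 12·(7/88) = 21/22.
Numerically: 21/22 ≈ 0.95455.
Is 21/22 < 1? YES.
Since P[∪ A_i] ≤ 21/22 < 1, the complement has P[∩ A_i^c] ≥ 1 − 21/22 = 1/22 > 0, so some outcome avoids every A_i.

12·p = 21/22 ≈ 0.95455; existence CERTIFIED by the union bound.


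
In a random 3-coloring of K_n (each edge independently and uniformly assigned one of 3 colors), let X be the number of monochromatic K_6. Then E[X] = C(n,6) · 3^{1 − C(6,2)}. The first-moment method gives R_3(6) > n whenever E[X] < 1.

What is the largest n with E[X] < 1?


We need C(n, 6) · 3^{1 − 15} < 1, i.e. C(n, 6) < 3^{15 − 1} = 4782969.
Check values of n near the boundary:
  n = 35: C(35, 6) = 1623160; 1623160 < 4782969? YES
  n = 36: C(36, 6) = 1947792; 1947792 < 4782969? YES
  n = 37: C(37, 6) = 2324784; 2324784 < 4782969? YES
  n = 38: C(38, 6) = 2760681; 2760681 < 4782969? YES
  n = 39: C(39, 6) = 3262623; 3262623 < 4782969? YES
  n = 40: C(40, 6) = 3838380; 3838380 < 4782969? YES
  n = 41: C(41, 6) = 4496388; 4496388 < 4782969? YES
  n = 42: C(42, 6) = 5245786; 5245786 < 4782969? NO
The largest n with C(n, 6) < 4782969 is n = 41 (where E[X] = 1498796/1594323 ≈ 0.94008). Hence R_3(6) > 41, i.e. R_3(6) ≥ 42.

Largest n = 41; hence R_3(6) > 41.


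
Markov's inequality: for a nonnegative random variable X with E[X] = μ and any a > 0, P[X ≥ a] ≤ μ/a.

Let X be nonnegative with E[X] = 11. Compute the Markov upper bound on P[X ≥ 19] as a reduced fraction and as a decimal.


μ = E[X] = 11, a = 19.
Markov: P[X ≥ 19] ≤ μ/a = (11)/19 = 11/19.
Numerically: ≈ 0.579.
(Since a = 19 > μ = 11.000, the bound 11/19 is < 1 and informative.)

P[X ≥ 19] ≤ 11/19 ≈ 0.579.
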